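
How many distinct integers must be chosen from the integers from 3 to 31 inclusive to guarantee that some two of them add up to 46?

Two chosen integers sum to 46 exactly when both halves of some pair {x, 46−x} with 15 ≤ x ≤ 46−x ≤ 31 are chosen — 8 such pairs.
The remaining 13 elements (those with no distinct partner in range) can never complete a 46-sum, so the worst case takes all of them and one from each pair: 13 + 8 = 21.
The 22nd integer has to be the second member of some pair, so 21 + 1 = 22.

22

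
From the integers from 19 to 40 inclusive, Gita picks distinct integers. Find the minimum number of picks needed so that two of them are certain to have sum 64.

A set avoiding the sum 64 can contain at most one of each pair {x, 64−x}, plus the 6 elements whose complement lies outside the range or equal to its own complement.
The integers 19, …, 32 (14 of them) are such a set: any two sum to at least 19+20 = 39 and at most 31+32 = 63 < 64.
By pigeonhole, any 15th integer completes one of the 8 pairs, so 15 choices force a sum of 64.

15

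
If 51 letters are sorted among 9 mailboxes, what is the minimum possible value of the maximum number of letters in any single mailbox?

6

By pigeonhole, the 9 mailboxes are the holes and the 51 letters are the pigeons.
If every mailbox held at most 5 letters, the total would be at most 9 × 5 = 45, which is less than 51.
So some mailbox holds at least ⌈51/9⌉ = 6 letters.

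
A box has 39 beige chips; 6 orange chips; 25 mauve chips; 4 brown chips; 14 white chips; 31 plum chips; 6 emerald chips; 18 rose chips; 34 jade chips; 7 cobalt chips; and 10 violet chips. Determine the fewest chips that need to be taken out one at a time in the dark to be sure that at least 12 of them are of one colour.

By the pigeonhole principle, the 11 colours are the holes; the chips drawn are the pigeons.
To avoid 12 of any one colour, the worst case takes at most 11 of each colour, or every chip of a colour that has fewer than 11.
That gives 11 + 6 + 11 + 4 + 11 + 11 + 6 + 11 + 11 + 7 + 10 = 99 chips with no colour reaching 12.
The next chip forces some colour to 12, so 99 + 1 = 100.

100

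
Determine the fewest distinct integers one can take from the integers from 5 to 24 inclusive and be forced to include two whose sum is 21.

Two chosen integers sum to 21 exactly when both halves of some pair {x, 21−x} with 5 ≤ x ≤ 21−x ≤ 16 are chosen — 6 such pairs.
The remaining 8 elements (those with no distinct partner in range) can never complete a 21-sum, so the worst case takes all of them and one from each pair: 8 + 6 = 14.
By the pigeonhole principle, the 15th integer has to be the second member of some pair, so 14 + 1 = 15.

15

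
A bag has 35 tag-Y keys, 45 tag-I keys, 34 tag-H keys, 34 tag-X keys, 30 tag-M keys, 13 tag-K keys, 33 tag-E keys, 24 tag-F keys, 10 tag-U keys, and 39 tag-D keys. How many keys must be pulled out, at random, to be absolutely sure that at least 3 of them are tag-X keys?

266

In the worst case for collecting tag-X keys, every non-tag-X key comes out first.
There are 35 + 45 + 34 + 30 + 13 + 33 + 24 + 10 + 39 = 263 non-tag-X keys altogether.
After those, each further key must be tag-X, so 263 + 3 = 266 draws guarantee 3 tag-X keys.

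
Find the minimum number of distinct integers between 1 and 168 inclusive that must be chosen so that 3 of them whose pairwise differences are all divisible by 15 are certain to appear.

Integers whose pairwise differences are multiples of 15 are exactly those sharing a remainder mod 15. The 15 residue classes mod 15 are the pigeonholes.
With 30 integers one could put 2 in each residue class and have no class reach 3.
The 31st integer pushes some class to 3, so 15·2 + 1 = 31.

31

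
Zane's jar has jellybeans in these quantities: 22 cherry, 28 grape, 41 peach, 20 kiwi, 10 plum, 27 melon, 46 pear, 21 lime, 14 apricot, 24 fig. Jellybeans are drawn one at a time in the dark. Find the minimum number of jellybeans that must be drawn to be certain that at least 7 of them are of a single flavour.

61

Pigeonhole: put each drawn jellybean into a box by flavour. The largest draw with every box below 7 takes min(count, 6) from each flavour.
Σ min(cᵢ, 6) = 6 + 6 + 6 + 6 + 6 + 6 + 6 + 6 + 6 + 6 = 60.
Draw number 60 + 1 = 61 must push one box to 7.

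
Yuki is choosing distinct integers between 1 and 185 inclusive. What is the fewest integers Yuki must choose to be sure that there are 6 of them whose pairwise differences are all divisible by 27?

136

Integers whose pairwise differences are multiples of 27 are exactly those sharing a remainder mod 27. The 27 residue classes mod 27 are the pigeonholes.
With 135 integers one could put 5 in each residue class and have no class reach 6.
The 136th integer pushes some class to 6, so 27·5 + 1 = 136.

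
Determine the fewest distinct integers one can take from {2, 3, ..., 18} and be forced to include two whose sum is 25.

A set avoiding the sum 25 can contain at most one of each pair {x, 25−x}, plus the 5 elements whose complement lies outside the range.
The integers 2, …, 12 (11 of them) are such a set: any two sum to at least 2+3 = 5 and at most 11+12 = 23 < 25.
Any 12th integer completes one of the 6 pairs, so 12 choices force a sum of 25.

12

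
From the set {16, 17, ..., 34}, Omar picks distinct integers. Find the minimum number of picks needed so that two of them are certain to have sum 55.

A set avoiding the sum 55 can contain at most one of each pair {x, 55−x}, plus the 5 elements whose complement lies outside the range.
The integers 16, …, 27 (12 of them) are such a set: any two sum to at least 16+17 = 33 and at most 26+27 = 53 < 55.
Pigeonhole: any 13th integer completes one of the 7 pairs, so 13 choices force a sum of 55.

13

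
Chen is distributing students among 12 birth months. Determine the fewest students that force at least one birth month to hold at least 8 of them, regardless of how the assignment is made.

85

With 84 students one could put exactly 7 in each of the 12 birth months, and no birth month would reach 8.
Pigeonhole: one more student must land in a birth month that already has 7, giving it 8.
So 12 × 7 + 1 = 85 students are required.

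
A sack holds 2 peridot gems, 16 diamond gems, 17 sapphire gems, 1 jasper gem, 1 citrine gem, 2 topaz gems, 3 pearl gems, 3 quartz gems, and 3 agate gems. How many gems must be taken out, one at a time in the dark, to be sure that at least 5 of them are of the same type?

24

An adversary could hand out at most 4 gems per type (7 types run out sooner): 2 + 4 + 4 + 1 + 1 + 2 + 3 + 3 + 3 = 23 gems and still no type has 5.
Pigeonhole: one more gem lands in a type already at 4, so 24 draws are enough and 23 are not.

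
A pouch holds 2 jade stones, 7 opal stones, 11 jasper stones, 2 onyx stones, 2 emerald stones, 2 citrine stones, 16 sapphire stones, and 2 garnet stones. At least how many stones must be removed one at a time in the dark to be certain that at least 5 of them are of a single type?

By the pigeonhole principle, the 8 types are the holes; the stones drawn are the pigeons.
To avoid 5 of any one type, the worst case takes at most 4 of each type, or every stone of a type that has fewer than 4.
That gives 2 + 4 + 4 + 2 + 2 + 2 + 4 + 2 = 22 stones with no type reaching 5.
The next stone forces some type to 5, so 22 + 1 = 23.

23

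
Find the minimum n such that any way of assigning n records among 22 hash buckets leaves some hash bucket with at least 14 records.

With 286 records one could put exactly 13 in each of the 22 hash buckets, and no hash bucket would reach 14.
By the pigeonhole principle, one more record must land in a hash bucket that already has 13, giving it 14.
So 22 × 13 + 1 = 287 records are required.

287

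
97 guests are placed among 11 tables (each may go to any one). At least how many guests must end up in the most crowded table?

9

By pigeonhole, the 11 tables are the holes and the 97 guests are the pigeons.
If every table held at most 8 guests, the total would be at most 11 × 8 = 88, which is less than 97.
So some table holds at least ⌈97/11⌉ = 9 guests.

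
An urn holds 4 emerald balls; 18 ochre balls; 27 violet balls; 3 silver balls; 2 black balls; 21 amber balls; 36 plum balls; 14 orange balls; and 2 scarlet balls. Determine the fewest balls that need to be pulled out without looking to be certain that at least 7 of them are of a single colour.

An adversary could hand out at most 6 balls per colour (4 colours run out sooner): 4 + 6 + 6 + 3 + 2 + 6 + 6 + 6 + 2 = 41 balls and still no colour has 7.
One more ball lands in a colour already at 6, so 42 draws are enough and 41 are not.

42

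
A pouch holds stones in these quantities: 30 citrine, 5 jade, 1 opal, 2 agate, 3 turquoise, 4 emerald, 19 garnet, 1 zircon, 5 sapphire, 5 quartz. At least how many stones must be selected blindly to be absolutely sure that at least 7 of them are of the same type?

39

An adversary could hand out at most 6 stones per type (8 types run out sooner): 6 + 5 + 1 + 2 + 3 + 4 + 6 + 1 + 5 + 5 = 38 stones and still no type has 7.
By pigeonhole, one more stone lands in a type already at 6, so 39 draws are enough and 38 are not.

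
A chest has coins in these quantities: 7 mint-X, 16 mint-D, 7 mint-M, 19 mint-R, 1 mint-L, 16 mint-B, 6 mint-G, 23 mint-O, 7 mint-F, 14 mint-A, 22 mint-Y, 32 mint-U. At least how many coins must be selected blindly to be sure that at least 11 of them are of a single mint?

99

Put each drawn coin into a box by mint. The largest draw with every box below 11 takes min(count, 10) from each mint; mints with fewer than 10 contribute all they have.
Σ min(cᵢ, 10) = 7 + 10 + 7 + 10 + 1 + 10 + 6 + 10 + 7 + 10 + 10 + 10 = 98.
Draw number 98 + 1 = 99 must push one box to 11.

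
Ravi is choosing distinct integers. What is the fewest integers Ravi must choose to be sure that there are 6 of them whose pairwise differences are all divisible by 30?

Integers whose pairwise differences are multiples of 30 are exactly those sharing a remainder mod 30. The 30 residue classes mod 30 are the pigeonholes.
With 150 integers one could put 5 in each residue class and have no class reach 6.
The 151st integer pushes some class to 6, so 30·5 + 1 = 151.

151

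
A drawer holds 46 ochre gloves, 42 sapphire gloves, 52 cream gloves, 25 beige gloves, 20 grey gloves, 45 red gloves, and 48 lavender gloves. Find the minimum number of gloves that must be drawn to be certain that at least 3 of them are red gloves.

In the worst case for collecting red gloves, every non-red glove comes out first.
There are 46 + 42 + 52 + 25 + 20 + 48 = 233 non-red gloves altogether.
After those, each further glove must be red, so 233 + 3 = 236 draws guarantee 3 red gloves.

236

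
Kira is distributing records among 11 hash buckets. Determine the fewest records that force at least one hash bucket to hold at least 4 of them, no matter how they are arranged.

With 33 records one could put exactly 3 in each of the 11 hash buckets, and no hash bucket would reach 4.
One more record must land in a hash bucket that already has 3, giving it 4.
So 11 × 3 + 1 = 34 records are required.

34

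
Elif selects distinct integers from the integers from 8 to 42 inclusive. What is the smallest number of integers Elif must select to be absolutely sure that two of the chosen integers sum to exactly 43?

A set avoiding the sum 43 can contain at most one of each pair {x, 43−x}, plus the 7 elements whose complement lies outside the range.
The integers 22, …, 42 (21 of them) are such a set: any two sum to at least 22+23 = 45 > 43.
By the pigeonhole principle, any 22nd integer completes one of the 14 pairs, so 22 choices force a sum of 43.

22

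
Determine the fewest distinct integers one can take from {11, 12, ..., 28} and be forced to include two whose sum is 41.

A set avoiding the sum 41 can contain at most one of each pair {x, 41−x}, plus the 2 elements whose complement lies outside the range.
The integers 11, …, 20 (10 of them) are such a set: any two sum to at least 11+12 = 23 and at most 19+20 = 39 < 41.
By the pigeonhole principle, any 11th integer completes one of the 8 pairs, so 11 choices force a sum of 41.

11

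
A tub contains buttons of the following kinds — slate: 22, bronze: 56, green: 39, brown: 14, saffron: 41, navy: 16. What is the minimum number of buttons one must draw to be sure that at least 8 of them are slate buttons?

174

In the worst case for collecting slate buttons, every non-slate button comes out first.
There are 56 + 39 + 14 + 41 + 16 = 166 non-slate buttons altogether.
After those, each further button must be slate, so 166 + 8 = 174 draws guarantee 8 slate buttons.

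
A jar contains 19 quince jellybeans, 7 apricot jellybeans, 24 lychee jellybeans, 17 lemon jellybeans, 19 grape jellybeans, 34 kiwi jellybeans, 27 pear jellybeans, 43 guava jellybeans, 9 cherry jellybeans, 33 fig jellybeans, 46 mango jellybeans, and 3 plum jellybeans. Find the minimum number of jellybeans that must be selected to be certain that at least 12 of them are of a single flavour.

119

By pigeonhole, put each drawn jellybean into a box by flavour. The largest draw with every box below 12 takes min(count, 11) from each flavour; flavours with fewer than 11 contribute all they have.
Σ min(cᵢ, 11) = 11 + 7 + 11 + 11 + 11 + 11 + 11 + 11 + 9 + 11 + 11 + 3 = 118.
Draw number 118 + 1 = 119 must push one box to 12.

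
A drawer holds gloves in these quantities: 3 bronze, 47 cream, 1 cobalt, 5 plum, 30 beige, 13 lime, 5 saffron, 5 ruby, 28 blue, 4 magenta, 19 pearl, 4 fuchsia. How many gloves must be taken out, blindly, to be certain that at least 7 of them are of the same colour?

An adversary could hand out at most 6 gloves per colour (7 colours run out sooner): 3 + 6 + 1 + 5 + 6 + 6 + 5 + 5 + 6 + 4 + 6 + 4 = 57 gloves and still no colour has 7.
One more glove lands in a colour already at 6, so 58 draws are enough and 57 are not.

58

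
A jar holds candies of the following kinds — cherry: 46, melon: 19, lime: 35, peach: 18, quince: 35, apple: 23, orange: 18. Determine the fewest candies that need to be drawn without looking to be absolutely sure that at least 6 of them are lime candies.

165

In the worst case for collecting lime candies, every non-lime candy comes out first.
There are 46 + 19 + 18 + 35 + 23 + 18 = 159 non-lime candies altogether.
After those, each further candy must be lime, so 159 + 6 = 165 draws guarantee 6 lime candies.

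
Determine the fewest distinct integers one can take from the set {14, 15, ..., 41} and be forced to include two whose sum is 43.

21

A set avoiding the sum 43 can contain at most one of each pair {x, 43−x}, plus the 12 elements whose complement lies outside the range.
The integers 22, …, 41 (20 of them) are such a set: any two sum to at least 22+23 = 45 > 43.
Any 21st integer completes one of the 8 pairs, so 21 choices force a sum of 43.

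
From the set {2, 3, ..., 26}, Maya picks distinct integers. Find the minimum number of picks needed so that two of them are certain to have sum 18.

19

A set avoiding the sum 18 can contain at most one of each pair {x, 18−x}, plus the 11 elements whose complement lies outside the range or equal to its own complement.
The integers 9, …, 26 (18 of them) are such a set: any two sum to at least 9+10 = 19 > 18.
By pigeonhole, any 19th integer completes one of the 7 pairs, so 19 choices force a sum of 18.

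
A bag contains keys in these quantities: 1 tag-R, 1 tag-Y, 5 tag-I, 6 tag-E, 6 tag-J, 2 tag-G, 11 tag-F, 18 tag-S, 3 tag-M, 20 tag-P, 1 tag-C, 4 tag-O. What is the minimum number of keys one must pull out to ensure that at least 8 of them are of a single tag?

51

An adversary could hand out at most 7 keys per tag (9 tags run out sooner): 1 + 1 + 5 + 6 + 6 + 2 + 7 + 7 + 3 + 7 + 1 + 4 = 50 keys and still no tag has 8.
One more key lands in a tag already at 7, so 51 draws are enough and 50 are not.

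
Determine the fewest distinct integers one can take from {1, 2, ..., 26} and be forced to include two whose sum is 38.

Group the elements by complementary pair {x, 38−x}: {12,26}, {13,25}, {14,24}, …, giving 7 two-element pairs, the single value 19 (it cannot pair with itself since the integers are distinct), and 11 integers whose partner 38−x falls outside [1,26].
By the pigeonhole principle, treating each of those 19 groups as a pigeonhole, one can pick one integer per group — 19 integers — with no two summing to 38.
The 20th integer lands in an occupied pair, forcing a sum of 38.

20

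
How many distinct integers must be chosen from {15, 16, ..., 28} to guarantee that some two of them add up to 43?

8

Two chosen integers sum to 43 exactly when both halves of some pair {x, 43−x} with 15 ≤ x ≤ 43−x ≤ 28 are chosen — 7 such pairs.
Every element belongs to one of those pairs, so the worst case picks one from each: 7 integers.
The 8th integer has to be the second member of some pair, so 7 + 1 = 8.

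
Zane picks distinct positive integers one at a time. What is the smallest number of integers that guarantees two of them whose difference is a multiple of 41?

Integers whose pairwise differences are multiples of 41 are exactly those sharing a remainder mod 41. By the pigeonhole principle, the 41 residue classes mod 41 are the pigeonholes.
With 41 integers one could put 1 in each residue class and have no class reach 2.
The 42nd integer pushes some class to 2, so 41·1 + 1 = 42.

42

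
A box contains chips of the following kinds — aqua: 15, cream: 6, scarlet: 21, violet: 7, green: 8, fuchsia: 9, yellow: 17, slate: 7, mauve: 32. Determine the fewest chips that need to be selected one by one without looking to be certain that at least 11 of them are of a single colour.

78

By pigeonhole, the 9 colours are the holes; the chips drawn are the pigeons.
To avoid 11 of any one colour, the worst case takes at most 10 of each colour, or every chip of a colour that has fewer than 10.
That gives 10 + 6 + 10 + 7 + 8 + 9 + 10 + 7 + 10 = 77 chips with no colour reaching 11.
The next chip forces some colour to 11, so 77 + 1 = 78.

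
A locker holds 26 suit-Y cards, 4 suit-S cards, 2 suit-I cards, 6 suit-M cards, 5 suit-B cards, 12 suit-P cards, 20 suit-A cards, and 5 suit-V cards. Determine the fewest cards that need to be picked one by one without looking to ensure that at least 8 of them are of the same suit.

44

Pigeonhole: the 8 suits are the holes; the cards drawn are the pigeons.
To avoid 8 of any one suit, the worst case takes at most 7 of each suit, or every card of a suit that has fewer than 7.
That gives 7 + 4 + 2 + 6 + 5 + 7 + 7 + 5 = 43 cards with no suit reaching 8.
The next card forces some suit to 8, so 43 + 1 = 44.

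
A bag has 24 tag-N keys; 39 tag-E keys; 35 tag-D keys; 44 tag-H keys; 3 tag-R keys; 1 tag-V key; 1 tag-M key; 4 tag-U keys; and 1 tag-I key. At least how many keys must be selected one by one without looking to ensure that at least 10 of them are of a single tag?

47

Pigeonhole: the 9 tags are the holes; the keys drawn are the pigeons.
To avoid 10 of any one tag, the worst case takes at most 9 of each tag, or every key of a tag that has fewer than 9.
That gives 9 + 9 + 9 + 9 + 3 + 1 + 1 + 4 + 1 = 46 keys with no tag reaching 10.
The next key forces some tag to 10, so 46 + 1 = 47.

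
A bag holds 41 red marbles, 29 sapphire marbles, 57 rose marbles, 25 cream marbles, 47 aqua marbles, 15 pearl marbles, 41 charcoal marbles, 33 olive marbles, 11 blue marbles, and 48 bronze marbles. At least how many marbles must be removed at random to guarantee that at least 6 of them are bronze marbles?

In the worst case for collecting bronze marbles, every non-bronze marble comes out first.
There are 41 + 29 + 57 + 25 + 47 + 15 + 41 + 33 + 11 = 299 non-bronze marbles altogether.
After those, each further marble must be bronze, so 299 + 6 = 305 draws guarantee 6 bronze marbles.

305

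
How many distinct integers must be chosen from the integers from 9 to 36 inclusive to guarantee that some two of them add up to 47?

16

A set avoiding the sum 47 can contain at most one of each pair {x, 47−x}, plus the 2 elements whose complement lies outside the range.
The integers 9, …, 23 (15 of them) are such a set: any two sum to at least 9+10 = 19 and at most 22+23 = 45 < 47.
By the pigeonhole principle, any 16th integer completes one of the 13 pairs, so 16 choices force a sum of 47.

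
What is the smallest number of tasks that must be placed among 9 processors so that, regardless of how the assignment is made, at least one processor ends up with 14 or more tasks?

118

With 117 tasks one could put exactly 13 in each of the 9 processors, and no processor would reach 14.
By the pigeonhole principle, one more task must land in a processor that already has 13, giving it 14.
So 9 × 13 + 1 = 118 tasks are required.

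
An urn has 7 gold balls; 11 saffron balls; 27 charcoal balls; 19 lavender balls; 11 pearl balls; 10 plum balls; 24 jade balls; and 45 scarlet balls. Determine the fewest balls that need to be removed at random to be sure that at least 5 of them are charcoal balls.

132

In the worst case for collecting charcoal balls, every non-charcoal ball comes out first.
There are 7 + 11 + 19 + 11 + 10 + 24 + 45 = 127 non-charcoal balls altogether.
After those, each further ball must be charcoal, so 127 + 5 = 132 draws guarantee 5 charcoal balls.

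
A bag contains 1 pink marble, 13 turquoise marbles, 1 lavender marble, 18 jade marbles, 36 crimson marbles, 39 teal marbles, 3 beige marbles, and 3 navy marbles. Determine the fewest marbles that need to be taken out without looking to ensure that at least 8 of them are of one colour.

By pigeonhole, the 8 colours are the holes; the marbles drawn are the pigeons.
To avoid 8 of any one colour, the worst case takes at most 7 of each colour, or every marble of a colour that has fewer than 7.
That gives 1 + 7 + 1 + 7 + 7 + 7 + 3 + 3 = 36 marbles with no colour reaching 8.
The next marble forces some colour to 8, so 36 + 1 = 37.

37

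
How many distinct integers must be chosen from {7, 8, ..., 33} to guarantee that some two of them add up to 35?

Two chosen integers sum to 35 exactly when both halves of some pair {x, 35−x} with 7 ≤ x ≤ 35−x ≤ 28 are chosen — 11 such pairs.
The remaining 5 elements (those with no distinct partner in range) can never complete a 35-sum, so the worst case takes all of them and one from each pair: 5 + 11 = 16.
By pigeonhole, the 17th integer has to be the second member of some pair, so 16 + 1 = 17.

17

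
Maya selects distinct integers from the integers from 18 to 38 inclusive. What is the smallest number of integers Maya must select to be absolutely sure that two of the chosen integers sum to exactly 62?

15

A set avoiding the sum 62 can contain at most one of each pair {x, 62−x}, plus the 7 elements whose complement lies outside the range or equal to its own complement.
The integers 18, …, 31 (14 of them) are such a set: any two sum to at least 18+19 = 37 and at most 30+31 = 61 < 62.
By pigeonhole, any 15th integer completes one of the 7 pairs, so 15 choices force a sum of 62.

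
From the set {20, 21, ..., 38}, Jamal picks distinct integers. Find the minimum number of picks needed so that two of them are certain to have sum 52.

A set avoiding the sum 52 can contain at most one of each pair {x, 52−x}, plus the 7 elements whose complement lies outside the range or equal to its own complement.
The integers 26, …, 38 (13 of them) are such a set: any two sum to at least 26+27 = 53 > 52.
Any 14th integer completes one of the 6 pairs, so 14 choices force a sum of 52.

14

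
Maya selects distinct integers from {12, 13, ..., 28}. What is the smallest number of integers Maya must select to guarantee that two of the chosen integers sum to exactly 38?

A set avoiding the sum 38 can contain at most one of each pair {x, 38−x}, plus the 3 elements whose complement lies outside the range or equal to its own complement.
The integers 19, …, 28 (10 of them) are such a set: any two sum to at least 19+20 = 39 > 38.
Any 11th integer completes one of the 7 pairs, so 11 choices force a sum of 38.

11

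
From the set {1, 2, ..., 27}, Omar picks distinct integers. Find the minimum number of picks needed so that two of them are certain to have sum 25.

Two chosen integers sum to 25 exactly when both halves of some pair {x, 25−x} with 1 ≤ x ≤ 25−x ≤ 24 are chosen — 12 such pairs.
The remaining 3 elements (those with no distinct partner in range) can never complete a 25-sum, so the worst case takes all of them and one from each pair: 3 + 12 = 15.
Pigeonhole: the 16th integer has to be the second member of some pair, so 15 + 1 = 16.

16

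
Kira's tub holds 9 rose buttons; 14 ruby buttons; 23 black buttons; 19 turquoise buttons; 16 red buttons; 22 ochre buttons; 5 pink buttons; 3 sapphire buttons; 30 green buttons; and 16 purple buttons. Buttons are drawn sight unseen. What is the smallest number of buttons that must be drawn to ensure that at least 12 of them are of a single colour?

95

The 10 colours are the holes; the buttons drawn are the pigeons.
To avoid 12 of any one colour, the worst case takes at most 11 of each colour, or every button of a colour that has fewer than 11.
That gives 9 + 11 + 11 + 11 + 11 + 11 + 5 + 3 + 11 + 11 = 94 buttons with no colour reaching 12.
The next button forces some colour to 12, so 94 + 1 = 95.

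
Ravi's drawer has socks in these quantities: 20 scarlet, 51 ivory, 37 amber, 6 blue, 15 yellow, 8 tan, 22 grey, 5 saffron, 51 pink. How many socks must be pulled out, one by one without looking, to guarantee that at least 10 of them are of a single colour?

Pigeonhole: put each drawn sock into a box by colour. The largest draw with every box below 10 takes min(count, 9) from each colour; colours with fewer than 9 contribute all they have.
Σ min(cᵢ, 9) = 9 + 9 + 9 + 6 + 9 + 8 + 9 + 5 + 9 = 73.
Draw number 73 + 1 = 74 must push one box to 10.

74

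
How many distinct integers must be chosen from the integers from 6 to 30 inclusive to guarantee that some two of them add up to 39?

15

Two chosen integers sum to 39 exactly when both halves of some pair {x, 39−x} with 9 ≤ x ≤ 39−x ≤ 30 are chosen — 11 such pairs.
The remaining 3 elements (those with no distinct partner in range) can never complete a 39-sum, so the worst case takes all of them and one from each pair: 3 + 11 = 14.
The 15th integer has to be the second member of some pair, so 14 + 1 = 15.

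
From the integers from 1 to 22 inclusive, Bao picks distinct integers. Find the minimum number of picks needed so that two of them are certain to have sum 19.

14

Group the elements by complementary pair {x, 19−x}: {1,18}, {2,17}, {3,16}, …, giving 9 two-element pairs and 4 integers whose partner 19−x falls outside [1,22].
Treating each of those 13 groups as a pigeonhole, one can pick one integer per group — 13 integers — with no two summing to 19.
The 14th integer lands in an occupied pair, forcing a sum of 19.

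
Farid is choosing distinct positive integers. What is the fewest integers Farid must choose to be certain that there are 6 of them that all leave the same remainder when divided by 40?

The 40 residue classes mod 40 are the pigeonholes.
With 200 integers one could put 5 in each residue class and have no class reach 6.
The 201st integer pushes some class to 6, so 40·5 + 1 = 201.

201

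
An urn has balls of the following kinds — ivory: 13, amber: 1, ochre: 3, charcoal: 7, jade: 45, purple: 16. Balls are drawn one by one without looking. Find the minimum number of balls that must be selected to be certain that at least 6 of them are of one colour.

An adversary could hand out at most 5 balls per colour (amber, ochre run out sooner): 5 + 1 + 3 + 5 + 5 + 5 = 24 balls and still no colour has 6.
One more ball lands in a colour already at 5, so 25 draws are enough and 24 are not.

25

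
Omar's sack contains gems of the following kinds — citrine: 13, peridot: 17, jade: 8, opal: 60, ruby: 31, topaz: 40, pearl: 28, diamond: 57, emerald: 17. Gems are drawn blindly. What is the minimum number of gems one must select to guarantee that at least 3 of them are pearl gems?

246

In the worst case for collecting pearl gems, every non-pearl gem comes out first.
There are 13 + 17 + 8 + 60 + 31 + 40 + 57 + 17 = 243 non-pearl gems altogether.
After those, each further gem must be pearl, so 243 + 3 = 246 draws guarantee 3 pearl gems.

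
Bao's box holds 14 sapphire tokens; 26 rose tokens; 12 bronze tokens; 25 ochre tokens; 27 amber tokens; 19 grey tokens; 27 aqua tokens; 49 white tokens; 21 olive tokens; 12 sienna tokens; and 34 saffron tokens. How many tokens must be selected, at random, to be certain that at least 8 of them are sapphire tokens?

260

In the worst case for collecting sapphire tokens, every non-sapphire token comes out first.
There are 26 + 12 + 25 + 27 + 19 + 27 + 49 + 21 + 12 + 34 = 252 non-sapphire tokens altogether.
After those, each further token must be sapphire, so 252 + 8 = 260 draws guarantee 8 sapphire tokens.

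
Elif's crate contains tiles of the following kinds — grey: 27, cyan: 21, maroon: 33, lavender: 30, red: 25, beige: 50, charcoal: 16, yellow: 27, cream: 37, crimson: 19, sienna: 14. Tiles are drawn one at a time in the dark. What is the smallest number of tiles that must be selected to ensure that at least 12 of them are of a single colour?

Put each drawn tile into a box by colour. The largest draw with every box below 12 takes min(count, 11) from each colour.
Σ min(cᵢ, 11) = 11 + 11 + 11 + 11 + 11 + 11 + 11 + 11 + 11 + 11 + 11 = 121.
Draw number 121 + 1 = 122 must push one box to 12.

122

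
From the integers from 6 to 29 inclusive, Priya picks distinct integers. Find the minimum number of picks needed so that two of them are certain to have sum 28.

17

A set avoiding the sum 28 can contain at most one of each pair {x, 28−x}, plus the 8 elements whose complement lies outside the range or equal to its own complement.
The integers 14, …, 29 (16 of them) are such a set: any two sum to at least 14+15 = 29 > 28.
By pigeonhole, any 17th integer completes one of the 8 pairs, so 17 choices force a sum of 28.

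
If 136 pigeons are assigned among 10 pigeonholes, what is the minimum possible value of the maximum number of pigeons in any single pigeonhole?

The 10 pigeonholes are the holes and the 136 pigeons are the pigeons.
If every pigeonhole held at most 13 pigeons, the total would be at most 10 × 13 = 130, which is less than 136.
So some pigeonhole holds at least ⌈136/10⌉ = 14 pigeons.

14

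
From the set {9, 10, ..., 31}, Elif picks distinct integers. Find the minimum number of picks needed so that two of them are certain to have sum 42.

14

A set avoiding the sum 42 can contain at most one of each pair {x, 42−x}, plus the 3 elements whose complement lies outside the range or equal to its own complement.
The integers 9, …, 21 (13 of them) are such a set: any two sum to at least 9+10 = 19 and at most 20+21 = 41 < 42.
By the pigeonhole principle, any 14th integer completes one of the 10 pairs, so 14 choices force a sum of 42.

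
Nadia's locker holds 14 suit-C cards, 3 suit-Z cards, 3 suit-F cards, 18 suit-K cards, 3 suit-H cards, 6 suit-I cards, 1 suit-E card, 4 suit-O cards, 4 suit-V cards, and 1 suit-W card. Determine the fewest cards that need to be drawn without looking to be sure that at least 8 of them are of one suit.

40

By the pigeonhole principle, put each drawn card into a box by suit. The largest draw with every box below 8 takes min(count, 7) from each suit; suits with fewer than 7 contribute all they have.
Σ min(cᵢ, 7) = 7 + 3 + 3 + 7 + 3 + 6 + 1 + 4 + 4 + 1 = 39.
Draw number 39 + 1 = 40 must push one box to 8.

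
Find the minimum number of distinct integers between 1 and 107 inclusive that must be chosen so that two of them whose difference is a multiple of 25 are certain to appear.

Integers whose pairwise differences are multiples of 25 are exactly those sharing a remainder mod 25. By the pigeonhole principle, the 25 residue classes mod 25 are the pigeonholes.
With 25 integers one could put 1 in each residue class and have no class reach 2.
The 26th integer pushes some class to 2, so 25·1 + 1 = 26.

26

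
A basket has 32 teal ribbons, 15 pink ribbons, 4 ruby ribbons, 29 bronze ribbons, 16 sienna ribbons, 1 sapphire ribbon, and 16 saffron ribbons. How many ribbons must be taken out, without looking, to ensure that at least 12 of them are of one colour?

61

An adversary could hand out at most 11 ribbons per colour (ruby, sapphire run out sooner): 11 + 11 + 4 + 11 + 11 + 1 + 11 = 60 ribbons and still no colour has 12.
One more ribbon lands in a colour already at 11, so 61 draws are enough and 60 are not.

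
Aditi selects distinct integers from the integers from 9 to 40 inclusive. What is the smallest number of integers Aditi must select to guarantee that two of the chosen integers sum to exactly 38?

23

Group the elements by complementary pair {x, 38−x}: {9,29}, {10,28}, {11,27}, …, giving 10 two-element pairs, the single value 19 (it cannot pair with itself since the integers are distinct), and 11 integers whose partner 38−x falls outside [9,40].
By the pigeonhole principle, treating each of those 22 groups as a pigeonhole, one can pick one integer per group — 22 integers — with no two summing to 38.
The 23rd integer lands in an occupied pair, forcing a sum of 38.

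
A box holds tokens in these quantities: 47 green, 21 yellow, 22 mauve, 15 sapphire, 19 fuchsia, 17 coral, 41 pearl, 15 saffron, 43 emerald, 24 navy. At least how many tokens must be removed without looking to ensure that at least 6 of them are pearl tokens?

In the worst case for collecting pearl tokens, every non-pearl token comes out first.
There are 47 + 21 + 22 + 15 + 19 + 17 + 15 + 43 + 24 = 223 non-pearl tokens altogether.
After those, each further token must be pearl, so 223 + 6 = 229 draws guarantee 6 pearl tokens.

229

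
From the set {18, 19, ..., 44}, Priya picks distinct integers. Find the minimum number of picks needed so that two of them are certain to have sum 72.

Group the elements by complementary pair {x, 72−x}: {28,44}, {29,43}, {30,42}, …, giving 8 two-element pairs; the single value 36 (it cannot pair with itself since the integers are distinct); and 10 integers whose partner 72−x falls outside [18,44].
By the pigeonhole principle, treating each of those 19 groups as a pigeonhole, one can pick one integer per group — 19 integers — with no two summing to 72.
The 20th integer lands in an occupied pair, forcing a sum of 72.

20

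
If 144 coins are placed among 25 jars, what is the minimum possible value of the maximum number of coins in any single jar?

6

By the pigeonhole principle, the 25 jars are the holes and the 144 coins are the pigeons.
If every jar held at most 5 coins, the total would be at most 25 × 5 = 125, which is less than 144.
So some jar holds at least ⌈144/25⌉ = 6 coins.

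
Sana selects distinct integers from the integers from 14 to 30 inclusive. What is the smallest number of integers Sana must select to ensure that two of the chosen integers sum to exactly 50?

13

Group the elements by complementary pair {x, 50−x}: {20,30}, {21,29}, {22,28}, …, giving 5 two-element pairs, the single value 25 (it cannot pair with itself since the integers are distinct), and 6 integers whose partner 50−x falls outside [14,30].
Pigeonhole: treating each of those 12 groups as a pigeonhole, one can pick one integer per group — 12 integers — with no two summing to 50.
The 13th integer lands in an occupied pair, forcing a sum of 50.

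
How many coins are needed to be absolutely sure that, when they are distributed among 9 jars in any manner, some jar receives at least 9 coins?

With 72 coins one could put exactly 8 in each of the 9 jars, and no jar would reach 9.
One more coin must land in a jar that already has 8, giving it 9.
So 9 × 8 + 1 = 73 coins are required.

73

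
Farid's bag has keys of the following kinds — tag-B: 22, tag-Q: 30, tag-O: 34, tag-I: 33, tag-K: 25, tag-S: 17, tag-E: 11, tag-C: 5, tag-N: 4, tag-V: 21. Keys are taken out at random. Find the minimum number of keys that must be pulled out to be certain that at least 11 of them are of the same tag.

90

The 10 tags are the holes; the keys drawn are the pigeons.
To avoid 11 of any one tag, the worst case takes at most 10 of each tag, or every key of a tag that has fewer than 10.
That gives 10 + 10 + 10 + 10 + 10 + 10 + 10 + 5 + 4 + 10 = 89 keys with no tag reaching 11.
The next key forces some tag to 11, so 89 + 1 = 90.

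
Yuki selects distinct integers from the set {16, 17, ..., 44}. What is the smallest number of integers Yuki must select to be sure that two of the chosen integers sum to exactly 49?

21

Group the elements by complementary pair {x, 49−x}: {16,33}, {17,32}, {18,31}, …, giving 9 two-element pairs and 11 integers whose partner 49−x falls outside [16,44].
Treating each of those 20 groups as a pigeonhole, one can pick one integer per group — 20 integers — with no two summing to 49.
The 21st integer lands in an occupied pair, forcing a sum of 49.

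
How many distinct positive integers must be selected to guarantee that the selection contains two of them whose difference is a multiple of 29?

Integers whose pairwise differences are multiples of 29 are exactly those sharing a remainder mod 29. Pigeonhole: the 29 residue classes mod 29 are the pigeonholes.
With 29 integers one could put 1 in each residue class and have no class reach 2.
The 30th integer pushes some class to 2, so 29·1 + 1 = 30.

30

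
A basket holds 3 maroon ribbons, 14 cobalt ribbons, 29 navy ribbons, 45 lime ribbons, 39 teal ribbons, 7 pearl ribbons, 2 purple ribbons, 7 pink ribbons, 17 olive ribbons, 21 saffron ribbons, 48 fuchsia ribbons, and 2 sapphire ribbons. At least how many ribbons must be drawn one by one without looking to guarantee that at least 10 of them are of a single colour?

Put each drawn ribbon into a box by colour. The largest draw with every box below 10 takes min(count, 9) from each colour; colours with fewer than 9 contribute all they have.
Σ min(cᵢ, 9) = 3 + 9 + 9 + 9 + 9 + 7 + 2 + 7 + 9 + 9 + 9 + 2 = 84.
Draw number 84 + 1 = 85 must push one box to 10.

85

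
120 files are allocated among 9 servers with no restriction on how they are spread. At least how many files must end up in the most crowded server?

By pigeonhole, the 9 servers are the holes and the 120 files are the pigeons.
If every server held at most 13 files, the total would be at most 9 × 13 = 117, which is less than 120.
So some server holds at least ⌈120/9⌉ = 14 files.

14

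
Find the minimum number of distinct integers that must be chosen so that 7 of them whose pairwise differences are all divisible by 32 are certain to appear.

193

Integers whose pairwise differences are multiples of 32 are exactly those sharing a remainder mod 32. The 32 residue classes mod 32 are the pigeonholes.
With 192 integers one could put 6 in each residue class and have no class reach 7.
The 193rd integer pushes some class to 7, so 32·6 + 1 = 193.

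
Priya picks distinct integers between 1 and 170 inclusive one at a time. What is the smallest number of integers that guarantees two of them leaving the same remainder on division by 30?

The 30 residue classes mod 30 are the pigeonholes.
With 30 integers one could put 1 in each residue class and have no class reach 2.
The 31st integer pushes some class to 2, so 30·1 + 1 = 31.

31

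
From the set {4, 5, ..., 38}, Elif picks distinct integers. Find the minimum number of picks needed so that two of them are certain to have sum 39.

Two chosen integers sum to 39 exactly when both halves of some pair {x, 39−x} with 4 ≤ x ≤ 39−x ≤ 35 are chosen — 16 such pairs.
The remaining 3 elements (those with no distinct partner in range) can never complete a 39-sum, so the worst case takes all of them and one from each pair: 3 + 16 = 19.
Pigeonhole: the 20th integer has to be the second member of some pair, so 19 + 1 = 20.

20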